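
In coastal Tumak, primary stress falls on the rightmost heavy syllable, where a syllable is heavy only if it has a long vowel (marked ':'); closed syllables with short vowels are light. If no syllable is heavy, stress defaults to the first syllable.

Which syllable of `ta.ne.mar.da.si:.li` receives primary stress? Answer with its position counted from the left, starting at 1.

Weights: 1 ta L, 2 ne L, 3 mar L, 4 da L, 5 si: H, 6 li L.
Heavy syllables in the domain: 5. The rightmost is syllable 5 (si:).
Primary stress: syllable 5 → ta.ne.mar.da.ˈsi:.li.

5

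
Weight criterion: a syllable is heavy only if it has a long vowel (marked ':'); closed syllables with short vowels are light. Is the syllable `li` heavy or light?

light

`li`: short vowel, open (no coda). Short vowel → light.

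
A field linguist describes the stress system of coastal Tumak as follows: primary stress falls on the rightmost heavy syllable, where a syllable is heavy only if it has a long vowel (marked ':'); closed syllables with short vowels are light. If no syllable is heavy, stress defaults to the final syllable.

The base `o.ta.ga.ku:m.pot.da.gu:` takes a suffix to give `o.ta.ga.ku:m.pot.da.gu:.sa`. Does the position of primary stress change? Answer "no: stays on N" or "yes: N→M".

Base `o.ta.ga.ku:m.pot.da.gu:` (7 syllables):
  Weights: 1 o L, 2 ta L, 3 ga L, 4 ku:m H, 5 pot L, 6 da L, 7 gu: H.
  Heavy syllables in the domain: 4, 7. The rightmost is syllable 7 (gu:).
  → primary stress on syllable 7.
Suffixed `o.ta.ga.ku:m.pot.da.gu:.sa` (8 syllables):
  Weights: 1 o L, 2 ta L, 3 ga L, 4 ku:m H, 5 pot L, 6 da L, 7 gu: H, 8 sa L.
  Heavy syllables in the domain: 4, 7. The rightmost is syllable 7 (gu:).
  → primary stress on syllable 7.

no: stays on 7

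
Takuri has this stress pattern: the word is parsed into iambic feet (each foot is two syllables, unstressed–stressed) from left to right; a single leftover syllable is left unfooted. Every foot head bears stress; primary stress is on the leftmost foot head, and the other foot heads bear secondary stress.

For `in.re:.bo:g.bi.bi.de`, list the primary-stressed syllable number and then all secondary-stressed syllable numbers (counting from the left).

primary 2, secondary 4, 6

Parse left to right into iambic (σˈσ) feet: (in.ˈre:) (bo:g.ˈbi) (bi.ˈde).
Foot heads (stressed positions): 2, 4, 6.
End Rule Leftmost: primary stress on the leftmost head = syllable 2.
Secondary stress on 4, 6: in.ˈre:.bo:g.ˌbi.bi.ˌde.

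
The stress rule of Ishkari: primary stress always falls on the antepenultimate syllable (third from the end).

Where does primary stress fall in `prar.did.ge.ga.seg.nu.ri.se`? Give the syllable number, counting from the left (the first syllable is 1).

6

The word has 8 syllables; the antepenultimate syllable (third from the end) is syllable 6 (nu).
Primary stress: syllable 6 → prar.did.ge.ga.seg.ˈnu.ri.se.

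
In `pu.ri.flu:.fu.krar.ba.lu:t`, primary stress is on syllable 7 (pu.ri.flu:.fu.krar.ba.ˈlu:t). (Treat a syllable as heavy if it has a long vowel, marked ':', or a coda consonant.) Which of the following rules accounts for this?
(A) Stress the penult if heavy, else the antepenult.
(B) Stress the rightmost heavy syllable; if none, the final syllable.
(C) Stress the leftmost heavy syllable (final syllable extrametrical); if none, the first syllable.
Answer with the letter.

B

Rule A → syllable 5 (observed: 7).
Rule B → syllable 7 ✓.
Rule C → syllable 3 (observed: 7).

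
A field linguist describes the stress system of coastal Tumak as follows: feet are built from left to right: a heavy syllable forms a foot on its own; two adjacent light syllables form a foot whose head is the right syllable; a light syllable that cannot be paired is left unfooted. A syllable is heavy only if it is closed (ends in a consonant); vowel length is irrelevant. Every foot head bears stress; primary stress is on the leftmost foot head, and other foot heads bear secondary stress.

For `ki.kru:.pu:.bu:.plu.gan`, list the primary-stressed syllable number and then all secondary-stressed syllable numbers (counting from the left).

primary 2, secondary 4, 6

Weights: 1 ki L, 2 kru: L, 3 pu: L, 4 bu: L, 5 plu L, 6 gan H.
Parse left to right (heavy = foot alone; LL = one foot; stranded L unfooted): (ki.ˈkru:) (pu:.ˈbu:) plu (ˈgan).
Foot heads: 2, 4, 6.
Primary stress on the leftmost head = syllable 2.
Secondary stress on 4, 6: ki.ˈkru:.pu:.ˌbu:.plu.ˌgan.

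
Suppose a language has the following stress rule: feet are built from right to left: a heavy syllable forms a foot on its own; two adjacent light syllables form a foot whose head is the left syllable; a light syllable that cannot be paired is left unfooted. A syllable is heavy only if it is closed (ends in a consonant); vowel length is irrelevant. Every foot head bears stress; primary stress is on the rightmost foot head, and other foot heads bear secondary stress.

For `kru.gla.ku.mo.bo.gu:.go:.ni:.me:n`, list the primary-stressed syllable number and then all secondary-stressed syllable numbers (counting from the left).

primary 9, secondary 1, 3, 5, 7

Weights: 1 kru L, 2 gla L, 3 ku L, 4 mo L, 5 bo L, 6 gu: L, 7 go: L, 8 ni: L, 9 me:n H.
Parse right to left (heavy = foot alone; LL = one foot; stranded L unfooted): (ˈkru.gla) (ˈku.mo) (ˈbo.gu:) (ˈgo:.ni:) (ˈme:n).
Foot heads: 1, 3, 5, 7, 9.
Primary stress on the rightmost head = syllable 9.
Secondary stress on 1, 3, 5, 7: ˌkru.gla.ˌku.mo.ˌbo.gu:.ˌgo:.ni:.ˈme:n.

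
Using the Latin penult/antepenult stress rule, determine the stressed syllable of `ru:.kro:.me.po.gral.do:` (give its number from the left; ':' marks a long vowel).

Classical Latin: stress the penult if heavy (long vowel or closed), else the antepenult.
Weights: 4 po L, 5 gral H, 6 do: H.
The penult (syllable 5, gral) is heavy, so it takes stress.
Stress on syllable 5: ru:.kro:.me.po.ˈgral.do:.

5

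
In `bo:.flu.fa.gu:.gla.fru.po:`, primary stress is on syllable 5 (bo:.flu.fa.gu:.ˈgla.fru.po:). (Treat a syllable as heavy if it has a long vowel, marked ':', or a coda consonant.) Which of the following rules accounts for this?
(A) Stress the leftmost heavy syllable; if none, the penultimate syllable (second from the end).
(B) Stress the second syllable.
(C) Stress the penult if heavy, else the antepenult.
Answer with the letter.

C

Rule A → syllable 1 (observed: 5).
Rule B → syllable 2 (observed: 5).
Rule C → syllable 5 ✓.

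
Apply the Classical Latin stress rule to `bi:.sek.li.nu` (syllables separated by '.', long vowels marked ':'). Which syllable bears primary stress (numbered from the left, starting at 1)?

2

Classical Latin: stress the penult if heavy (long vowel or closed), else the antepenult.
Weights: 2 sek H, 3 li L, 4 nu L.
The penult (syllable 3, li) is light, so stress falls on the antepenult (syllable 2, sek).
Stress on syllable 2: bi:.ˈsek.li.nu.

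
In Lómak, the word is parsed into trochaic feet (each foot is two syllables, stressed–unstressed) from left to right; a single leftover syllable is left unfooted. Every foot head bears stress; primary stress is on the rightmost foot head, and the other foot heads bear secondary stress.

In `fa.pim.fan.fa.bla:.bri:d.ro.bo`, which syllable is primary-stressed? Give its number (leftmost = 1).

Parse left to right into trochaic (ˈσσ) feet: (ˈfa.pim) (ˈfan.fa) (ˈbla:.bri:d) (ˈro.bo).
Foot heads (stressed positions): 1, 3, 5, 7.
End Rule Rightmost: primary stress on the rightmost head = syllable 7.
Primary stress: syllable 7 → fa.pim.fan.fa.bla:.bri:d.ˈro.bo.

7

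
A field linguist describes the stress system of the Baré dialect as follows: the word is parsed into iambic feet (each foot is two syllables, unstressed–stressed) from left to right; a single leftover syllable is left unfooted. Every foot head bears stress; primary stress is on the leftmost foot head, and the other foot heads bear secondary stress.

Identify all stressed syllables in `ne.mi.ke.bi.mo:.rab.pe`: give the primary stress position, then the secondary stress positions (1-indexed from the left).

primary 2, secondary 4, 6

Parse left to right into iambic (σˈσ) feet: (ne.ˈmi) (ke.ˈbi) (mo:.ˈrab) pe. Syllable 7 is left unfooted.
Foot heads (stressed positions): 2, 4, 6.
End Rule Leftmost: primary stress on the leftmost head = syllable 2.
Secondary stress on 4, 6: ne.ˈmi.ke.ˌbi.mo:.ˌrab.pe.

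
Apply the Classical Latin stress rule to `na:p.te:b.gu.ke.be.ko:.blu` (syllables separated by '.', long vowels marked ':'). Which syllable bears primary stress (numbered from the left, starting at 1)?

Classical Latin: stress the penult if heavy (long vowel or closed), else the antepenult.
Weights: 5 be L, 6 ko: H, 7 blu L.
The penult (syllable 6, ko:) is heavy, so it takes stress.
Stress on syllable 6: na:p.te:b.gu.ke.be.ˈko:.blu.

6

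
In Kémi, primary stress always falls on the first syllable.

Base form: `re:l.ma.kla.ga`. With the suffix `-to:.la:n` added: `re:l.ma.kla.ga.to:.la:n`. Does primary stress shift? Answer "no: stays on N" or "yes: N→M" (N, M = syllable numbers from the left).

no: stays on 1

Base `re:l.ma.kla.ga` (4 syllables):
  The word has 4 syllables; the first syllable is syllable 1 (re:l).
  → primary stress on syllable 1.
Suffixed `re:l.ma.kla.ga.to:.la:n` (6 syllables):
  The word has 6 syllables; the first syllable is syllable 1 (re:l).
  → primary stress on syllable 1.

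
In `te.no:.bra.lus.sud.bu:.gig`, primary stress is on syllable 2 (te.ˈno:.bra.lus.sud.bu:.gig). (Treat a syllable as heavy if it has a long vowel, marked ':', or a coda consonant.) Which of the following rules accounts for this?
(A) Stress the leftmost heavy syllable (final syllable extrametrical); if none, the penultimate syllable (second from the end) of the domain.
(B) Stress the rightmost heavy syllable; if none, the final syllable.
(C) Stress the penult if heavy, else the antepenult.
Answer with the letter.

Rule A → syllable 2 ✓.
Rule B → syllable 7 (observed: 2).
Rule C → syllable 6 (observed: 2).

A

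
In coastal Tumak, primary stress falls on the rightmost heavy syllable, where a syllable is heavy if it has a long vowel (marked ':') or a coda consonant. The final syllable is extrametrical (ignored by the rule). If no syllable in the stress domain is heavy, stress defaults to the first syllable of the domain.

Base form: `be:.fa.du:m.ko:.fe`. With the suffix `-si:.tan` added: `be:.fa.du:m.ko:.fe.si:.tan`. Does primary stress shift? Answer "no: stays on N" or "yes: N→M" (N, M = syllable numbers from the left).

yes: 4→6

Base `be:.fa.du:m.ko:.fe` (5 syllables):
  The final syllable (5, fe) is extrametrical; the stress domain is syllables 1–4.
  Weights: 1 be: H, 2 fa L, 3 du:m H, 4 ko: H.
  Heavy syllables in the domain: 1, 3, 4. The rightmost is syllable 4 (ko:).
  → primary stress on syllable 4.
Suffixed `be:.fa.du:m.ko:.fe.si:.tan` (7 syllables):
  The final syllable (7, tan) is extrametrical; the stress domain is syllables 1–6.
  Weights: 1 be: H, 2 fa L, 3 du:m H, 4 ko: H, 5 fe L, 6 si: H.
  Heavy syllables in the domain: 1, 3, 4, 6. The rightmost is syllable 6 (si:).
  → primary stress on syllable 6.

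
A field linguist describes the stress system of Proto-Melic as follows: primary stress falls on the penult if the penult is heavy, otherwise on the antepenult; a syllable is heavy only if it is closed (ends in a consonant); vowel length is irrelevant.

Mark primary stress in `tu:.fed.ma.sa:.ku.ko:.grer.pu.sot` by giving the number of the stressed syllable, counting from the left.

7

Weights: 7 grer H, 8 pu L, 9 sot H.
The penult (syllable 8, pu) is light, so stress falls on the antepenult (syllable 7, grer).
Primary stress: syllable 7 → tu:.fed.ma.sa:.ku.ko:.ˈgrer.pu.sot.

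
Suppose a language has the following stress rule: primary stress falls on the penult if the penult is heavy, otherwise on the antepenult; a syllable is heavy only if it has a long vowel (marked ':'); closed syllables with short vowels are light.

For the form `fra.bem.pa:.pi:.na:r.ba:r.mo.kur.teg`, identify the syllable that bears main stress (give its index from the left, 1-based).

7

Weights: 7 mo L, 8 kur L, 9 teg L.
The penult (syllable 8, kur) is light, so stress falls on the antepenult (syllable 7, mo).
Primary stress: syllable 7 → fra.bem.pa:.pi:.na:r.ba:r.ˈmo.kur.teg.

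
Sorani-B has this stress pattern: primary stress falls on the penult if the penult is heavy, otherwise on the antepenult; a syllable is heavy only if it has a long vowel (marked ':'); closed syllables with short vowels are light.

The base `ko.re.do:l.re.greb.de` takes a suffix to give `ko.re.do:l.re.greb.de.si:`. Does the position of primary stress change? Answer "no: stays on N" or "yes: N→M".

Base `ko.re.do:l.re.greb.de` (6 syllables):
  Weights: 4 re L, 5 greb L, 6 de L.
  The penult (syllable 5, greb) is light, so stress falls on the antepenult (syllable 4, re).
  → primary stress on syllable 4.
Suffixed `ko.re.do:l.re.greb.de.si:` (7 syllables):
  Weights: 5 greb L, 6 de L, 7 si: H.
  The penult (syllable 6, de) is light, so stress falls on the antepenult (syllable 5, greb).
  → primary stress on syllable 5.

yes: 4→5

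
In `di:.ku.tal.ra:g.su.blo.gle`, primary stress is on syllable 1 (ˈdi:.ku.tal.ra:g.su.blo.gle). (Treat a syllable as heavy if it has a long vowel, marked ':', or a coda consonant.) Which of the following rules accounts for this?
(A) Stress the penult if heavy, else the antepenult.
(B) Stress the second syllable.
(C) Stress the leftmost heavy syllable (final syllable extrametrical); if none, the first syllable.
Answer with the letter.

C

Rule A → syllable 5 (observed: 1).
Rule B → syllable 2 (observed: 1).
Rule C → syllable 1 ✓.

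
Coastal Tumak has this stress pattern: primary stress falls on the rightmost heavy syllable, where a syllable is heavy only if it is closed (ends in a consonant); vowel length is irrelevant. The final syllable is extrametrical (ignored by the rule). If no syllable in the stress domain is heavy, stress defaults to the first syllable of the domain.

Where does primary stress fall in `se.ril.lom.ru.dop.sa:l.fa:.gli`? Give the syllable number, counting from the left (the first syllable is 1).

The final syllable (8, gli) is extrametrical; the stress domain is syllables 1–7.
Weights: 1 se L, 2 ril H, 3 lom H, 4 ru L, 5 dop H, 6 sa:l H, 7 fa: L.
Heavy syllables in the domain: 2, 3, 5, 6. The rightmost is syllable 6 (sa:l).
Primary stress: syllable 6 → se.ril.lom.ru.dop.ˈsa:l.fa:.gli.

6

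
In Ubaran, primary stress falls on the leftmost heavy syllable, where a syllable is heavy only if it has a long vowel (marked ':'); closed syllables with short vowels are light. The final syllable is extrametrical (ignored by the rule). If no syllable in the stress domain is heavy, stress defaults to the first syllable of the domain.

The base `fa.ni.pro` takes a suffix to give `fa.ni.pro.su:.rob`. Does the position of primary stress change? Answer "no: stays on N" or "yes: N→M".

Base `fa.ni.pro` (3 syllables):
  The final syllable (3, pro) is extrametrical; the stress domain is syllables 1–2.
  Weights: 1 fa L, 2 ni L.
  No heavy syllable in the domain; default to the first syllable of the domain = syllable 1.
  → primary stress on syllable 1.
Suffixed `fa.ni.pro.su:.rob` (5 syllables):
  The final syllable (5, rob) is extrametrical; the stress domain is syllables 1–4.
  Weights: 1 fa L, 2 ni L, 3 pro L, 4 su: H.
  Heavy syllables in the domain: 4. The leftmost is syllable 4 (su:).
  → primary stress on syllable 4.

yes: 1→4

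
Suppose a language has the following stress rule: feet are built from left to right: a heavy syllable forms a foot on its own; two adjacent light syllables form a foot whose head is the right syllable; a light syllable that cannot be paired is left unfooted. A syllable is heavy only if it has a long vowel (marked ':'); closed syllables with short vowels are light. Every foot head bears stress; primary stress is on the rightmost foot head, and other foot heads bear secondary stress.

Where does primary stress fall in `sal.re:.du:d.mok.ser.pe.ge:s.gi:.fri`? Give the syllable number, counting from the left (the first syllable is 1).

Weights: 1 sal L, 2 re: H, 3 du:d H, 4 mok L, 5 ser L, 6 pe L, 7 ge:s H, 8 gi: H, 9 fri L.
Parse left to right (heavy = foot alone; LL = one foot; stranded L unfooted): sal (ˈre:) (ˈdu:d) (mok.ˈser) pe (ˈge:s) (ˈgi:) fri.
Foot heads: 2, 3, 5, 7, 8.
Primary stress on the rightmost head = syllable 8.
Primary stress: syllable 8 → sal.re:.du:d.mok.ser.pe.ge:s.ˈgi:.fri.

8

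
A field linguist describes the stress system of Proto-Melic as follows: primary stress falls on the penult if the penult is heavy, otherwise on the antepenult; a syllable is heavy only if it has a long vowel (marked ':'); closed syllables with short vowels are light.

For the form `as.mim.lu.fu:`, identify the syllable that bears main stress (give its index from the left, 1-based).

2

Weights: 2 mim L, 3 lu L, 4 fu: H.
The penult (syllable 3, lu) is light, so stress falls on the antepenult (syllable 2, mim).
Primary stress: syllable 2 → as.ˈmim.lu.fu:.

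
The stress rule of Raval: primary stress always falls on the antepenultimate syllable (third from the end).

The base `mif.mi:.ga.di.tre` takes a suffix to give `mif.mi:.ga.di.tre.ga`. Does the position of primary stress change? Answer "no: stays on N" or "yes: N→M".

yes: 3→4

Base `mif.mi:.ga.di.tre` (5 syllables):
  The word has 5 syllables; the antepenultimate syllable (third from the end) is syllable 3 (ga).
  → primary stress on syllable 3.
Suffixed `mif.mi:.ga.di.tre.ga` (6 syllables):
  The word has 6 syllables; the antepenultimate syllable (third from the end) is syllable 4 (di).
  → primary stress on syllable 4.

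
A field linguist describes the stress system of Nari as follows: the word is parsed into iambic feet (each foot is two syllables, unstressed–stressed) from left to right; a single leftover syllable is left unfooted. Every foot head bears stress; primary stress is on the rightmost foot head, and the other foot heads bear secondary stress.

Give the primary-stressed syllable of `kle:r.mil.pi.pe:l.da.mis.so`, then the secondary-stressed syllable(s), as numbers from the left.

Parse left to right into iambic (σˈσ) feet: (kle:r.ˈmil) (pi.ˈpe:l) (da.ˈmis) so. Syllable 7 is left unfooted.
Foot heads (stressed positions): 2, 4, 6.
End Rule Rightmost: primary stress on the rightmost head = syllable 6.
Secondary stress on 2, 4: kle:r.ˌmil.pi.ˌpe:l.da.ˈmis.so.

primary 6, secondary 2, 4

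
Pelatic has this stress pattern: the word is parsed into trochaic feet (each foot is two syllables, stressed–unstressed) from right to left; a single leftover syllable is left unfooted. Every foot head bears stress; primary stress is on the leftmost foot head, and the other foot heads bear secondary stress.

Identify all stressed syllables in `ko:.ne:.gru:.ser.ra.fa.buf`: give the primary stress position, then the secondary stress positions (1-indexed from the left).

primary 2, secondary 4, 6

Parse right to left into trochaic (ˈσσ) feet: ko: (ˈne:.gru:) (ˈser.ra) (ˈfa.buf). Syllable 1 is left unfooted.
Foot heads (stressed positions): 2, 4, 6.
End Rule Leftmost: primary stress on the leftmost head = syllable 2.
Secondary stress on 4, 6: ko:.ˈne:.gru:.ˌser.ra.ˌfa.buf.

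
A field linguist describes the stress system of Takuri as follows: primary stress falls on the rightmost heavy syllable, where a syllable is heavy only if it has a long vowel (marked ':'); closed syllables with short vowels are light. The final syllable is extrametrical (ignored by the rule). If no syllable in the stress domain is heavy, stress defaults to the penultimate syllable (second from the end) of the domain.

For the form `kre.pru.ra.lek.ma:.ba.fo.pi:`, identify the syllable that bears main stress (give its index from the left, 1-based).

5

The final syllable (8, pi:) is extrametrical; the stress domain is syllables 1–7.
Weights: 1 kre L, 2 pru L, 3 ra L, 4 lek L, 5 ma: H, 6 ba L, 7 fo L.
Heavy syllables in the domain: 5. The rightmost is syllable 5 (ma:).
Primary stress: syllable 5 → kre.pru.ra.lek.ˈma:.ba.fo.pi:.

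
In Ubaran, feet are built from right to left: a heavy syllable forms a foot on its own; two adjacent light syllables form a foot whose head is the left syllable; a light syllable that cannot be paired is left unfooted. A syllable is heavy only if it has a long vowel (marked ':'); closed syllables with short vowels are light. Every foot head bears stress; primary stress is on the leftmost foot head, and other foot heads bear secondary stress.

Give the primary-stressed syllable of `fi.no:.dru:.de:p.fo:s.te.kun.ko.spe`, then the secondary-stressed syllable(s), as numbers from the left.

Weights: 1 fi L, 2 no: H, 3 dru: H, 4 de:p H, 5 fo:s H, 6 te L, 7 kun L, 8 ko L, 9 spe L.
Parse right to left (heavy = foot alone; LL = one foot; stranded L unfooted): fi (ˈno:) (ˈdru:) (ˈde:p) (ˈfo:s) (ˈte.kun) (ˈko.spe).
Foot heads: 2, 3, 4, 5, 6, 8.
Primary stress on the leftmost head = syllable 2.
Secondary stress on 3, 4, 5, 6, 8: fi.ˈno:.ˌdru:.ˌde:p.ˌfo:s.ˌte.kun.ˌko.spe.

primary 2, secondary 3, 4, 5, 6, 8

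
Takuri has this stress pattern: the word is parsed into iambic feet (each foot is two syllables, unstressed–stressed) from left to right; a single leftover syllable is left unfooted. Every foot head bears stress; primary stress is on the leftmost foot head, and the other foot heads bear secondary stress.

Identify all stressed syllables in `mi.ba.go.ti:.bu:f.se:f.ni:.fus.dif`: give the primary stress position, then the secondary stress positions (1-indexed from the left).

primary 2, secondary 4, 6, 8

Parse left to right into iambic (σˈσ) feet: (mi.ˈba) (go.ˈti:) (bu:f.ˈse:f) (ni:.ˈfus) dif. Syllable 9 is left unfooted.
Foot heads (stressed positions): 2, 4, 6, 8.
End Rule Leftmost: primary stress on the leftmost head = syllable 2.
Secondary stress on 4, 6, 8: mi.ˈba.go.ˌti:.bu:f.ˌse:f.ni:.ˌfus.dif.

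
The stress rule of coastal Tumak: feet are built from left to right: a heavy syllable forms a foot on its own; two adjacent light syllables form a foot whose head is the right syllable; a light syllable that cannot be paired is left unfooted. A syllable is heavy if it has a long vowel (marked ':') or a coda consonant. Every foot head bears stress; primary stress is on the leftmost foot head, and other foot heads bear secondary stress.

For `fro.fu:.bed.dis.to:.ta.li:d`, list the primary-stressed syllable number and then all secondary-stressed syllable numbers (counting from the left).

primary 2, secondary 3, 4, 5, 7

Weights: 1 fro L, 2 fu: H, 3 bed H, 4 dis H, 5 to: H, 6 ta L, 7 li:d H.
Parse left to right (heavy = foot alone; LL = one foot; stranded L unfooted): fro (ˈfu:) (ˈbed) (ˈdis) (ˈto:) ta (ˈli:d).
Foot heads: 2, 3, 4, 5, 7.
Primary stress on the leftmost head = syllable 2.
Secondary stress on 3, 4, 5, 7: fro.ˈfu:.ˌbed.ˌdis.ˌto:.ta.ˌli:d.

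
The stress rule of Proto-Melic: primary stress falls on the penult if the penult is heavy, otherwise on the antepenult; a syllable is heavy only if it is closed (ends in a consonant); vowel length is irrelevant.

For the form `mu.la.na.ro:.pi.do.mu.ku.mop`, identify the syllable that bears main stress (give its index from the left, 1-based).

7

Weights: 7 mu L, 8 ku L, 9 mop H.
The penult (syllable 8, ku) is light, so stress falls on the antepenult (syllable 7, mu).
Primary stress: syllable 7 → mu.la.na.ro:.pi.do.ˈmu.ku.mop.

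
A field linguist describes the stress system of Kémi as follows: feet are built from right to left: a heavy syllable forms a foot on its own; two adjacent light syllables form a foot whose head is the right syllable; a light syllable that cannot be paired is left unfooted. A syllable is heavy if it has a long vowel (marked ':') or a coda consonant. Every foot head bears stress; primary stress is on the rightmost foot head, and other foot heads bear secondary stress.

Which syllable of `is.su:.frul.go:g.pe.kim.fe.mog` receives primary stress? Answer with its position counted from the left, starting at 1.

Weights: 1 is H, 2 su: H, 3 frul H, 4 go:g H, 5 pe L, 6 kim H, 7 fe L, 8 mog H.
Parse right to left (heavy = foot alone; LL = one foot; stranded L unfooted): (ˈis) (ˈsu:) (ˈfrul) (ˈgo:g) pe (ˈkim) fe (ˈmog).
Foot heads: 1, 2, 3, 4, 6, 8.
Primary stress on the rightmost head = syllable 8.
Primary stress: syllable 8 → is.su:.frul.go:g.pe.kim.fe.ˈmog.

8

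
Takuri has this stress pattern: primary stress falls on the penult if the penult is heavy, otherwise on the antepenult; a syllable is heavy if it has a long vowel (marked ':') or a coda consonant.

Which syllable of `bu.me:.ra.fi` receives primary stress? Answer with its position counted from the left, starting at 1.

2

Weights: 2 me: H, 3 ra L, 4 fi L.
The penult (syllable 3, ra) is light, so stress falls on the antepenult (syllable 2, me:).
Primary stress: syllable 2 → bu.ˈme:.ra.fi.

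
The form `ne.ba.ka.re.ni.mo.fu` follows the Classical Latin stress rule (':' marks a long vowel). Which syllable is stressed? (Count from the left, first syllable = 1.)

5

Classical Latin: stress the penult if heavy (long vowel or closed), else the antepenult.
Weights: 5 ni L, 6 mo L, 7 fu L.
The penult (syllable 6, mo) is light, so stress falls on the antepenult (syllable 5, ni).
Stress on syllable 5: ne.ba.ka.re.ˈni.mo.fu.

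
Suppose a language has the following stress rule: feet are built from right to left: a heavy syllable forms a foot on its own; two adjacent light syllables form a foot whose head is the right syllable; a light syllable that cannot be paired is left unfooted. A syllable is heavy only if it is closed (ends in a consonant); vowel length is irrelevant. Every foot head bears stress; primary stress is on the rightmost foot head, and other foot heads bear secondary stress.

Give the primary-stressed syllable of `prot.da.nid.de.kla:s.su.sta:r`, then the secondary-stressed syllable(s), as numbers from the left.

Weights: 1 prot H, 2 da L, 3 nid H, 4 de L, 5 kla:s H, 6 su L, 7 sta:r H.
Parse right to left (heavy = foot alone; LL = one foot; stranded L unfooted): (ˈprot) da (ˈnid) de (ˈkla:s) su (ˈsta:r).
Foot heads: 1, 3, 5, 7.
Primary stress on the rightmost head = syllable 7.
Secondary stress on 1, 3, 5: ˌprot.da.ˌnid.de.ˌkla:s.su.ˈsta:r.

primary 7, secondary 1, 3, 5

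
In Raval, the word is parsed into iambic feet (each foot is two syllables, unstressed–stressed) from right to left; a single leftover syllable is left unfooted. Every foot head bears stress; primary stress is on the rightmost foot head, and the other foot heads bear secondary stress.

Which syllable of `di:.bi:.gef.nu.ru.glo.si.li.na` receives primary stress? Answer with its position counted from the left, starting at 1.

9

Parse right to left into iambic (σˈσ) feet: di: (bi:.ˈgef) (nu.ˈru) (glo.ˈsi) (li.ˈna). Syllable 1 is left unfooted.
Foot heads (stressed positions): 3, 5, 7, 9.
End Rule Rightmost: primary stress on the rightmost head = syllable 9.
Primary stress: syllable 9 → di:.bi:.gef.nu.ru.glo.si.li.ˈna.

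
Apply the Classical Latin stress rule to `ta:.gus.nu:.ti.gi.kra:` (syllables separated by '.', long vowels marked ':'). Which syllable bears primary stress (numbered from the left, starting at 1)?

Classical Latin: stress the penult if heavy (long vowel or closed), else the antepenult.
Weights: 4 ti L, 5 gi L, 6 kra: H.
The penult (syllable 5, gi) is light, so stress falls on the antepenult (syllable 4, ti).
Stress on syllable 4: ta:.gus.nu:.ˈti.gi.kra:.

4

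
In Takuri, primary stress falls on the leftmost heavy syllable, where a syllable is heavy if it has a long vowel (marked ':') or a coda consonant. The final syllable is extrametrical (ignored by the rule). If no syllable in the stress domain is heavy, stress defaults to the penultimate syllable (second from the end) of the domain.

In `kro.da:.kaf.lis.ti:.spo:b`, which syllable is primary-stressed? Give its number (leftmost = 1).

The final syllable (6, spo:b) is extrametrical; the stress domain is syllables 1–5.
Weights: 1 kro L, 2 da: H, 3 kaf H, 4 lis H, 5 ti: H.
Heavy syllables in the domain: 2, 3, 4, 5. The leftmost is syllable 2 (da:).
Primary stress: syllable 2 → kro.ˈda:.kaf.lis.ti:.spo:b.

2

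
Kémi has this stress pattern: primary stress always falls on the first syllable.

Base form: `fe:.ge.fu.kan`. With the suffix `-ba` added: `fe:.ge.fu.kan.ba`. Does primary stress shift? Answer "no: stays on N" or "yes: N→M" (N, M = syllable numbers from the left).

no: stays on 1

Base `fe:.ge.fu.kan` (4 syllables):
  The word has 4 syllables; the first syllable is syllable 1 (fe:).
  → primary stress on syllable 1.
Suffixed `fe:.ge.fu.kan.ba` (5 syllables):
  The word has 5 syllables; the first syllable is syllable 1 (fe:).
  → primary stress on syllable 1.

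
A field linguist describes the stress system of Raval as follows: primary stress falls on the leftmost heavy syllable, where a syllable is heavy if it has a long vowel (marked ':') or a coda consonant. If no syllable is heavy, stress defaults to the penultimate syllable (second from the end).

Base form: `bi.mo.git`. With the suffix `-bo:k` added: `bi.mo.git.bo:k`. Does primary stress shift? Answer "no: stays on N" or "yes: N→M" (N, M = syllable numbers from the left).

no: stays on 3

Base `bi.mo.git` (3 syllables):
  Weights: 1 bi L, 2 mo L, 3 git H.
  Heavy syllables in the domain: 3. The leftmost is syllable 3 (git).
  → primary stress on syllable 3.
Suffixed `bi.mo.git.bo:k` (4 syllables):
  Weights: 1 bi L, 2 mo L, 3 git H, 4 bo:k H.
  Heavy syllables in the domain: 3, 4. The leftmost is syllable 3 (git).
  → primary stress on syllable 3.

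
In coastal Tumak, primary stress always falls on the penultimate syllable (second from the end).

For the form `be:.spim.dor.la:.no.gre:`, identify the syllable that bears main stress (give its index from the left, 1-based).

5

The word has 6 syllables; the penultimate syllable (second from the end) is syllable 5 (no).
Primary stress: syllable 5 → be:.spim.dor.la:.ˈno.gre:.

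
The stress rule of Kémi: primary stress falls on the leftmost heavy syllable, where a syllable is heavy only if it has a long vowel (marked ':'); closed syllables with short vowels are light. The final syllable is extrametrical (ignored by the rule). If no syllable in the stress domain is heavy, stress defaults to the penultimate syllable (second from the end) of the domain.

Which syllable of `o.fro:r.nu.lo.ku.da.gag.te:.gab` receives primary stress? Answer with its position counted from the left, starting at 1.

The final syllable (9, gab) is extrametrical; the stress domain is syllables 1–8.
Weights: 1 o L, 2 fro:r H, 3 nu L, 4 lo L, 5 ku L, 6 da L, 7 gag L, 8 te: H.
Heavy syllables in the domain: 2, 8. The leftmost is syllable 2 (fro:r).
Primary stress: syllable 2 → o.ˈfro:r.nu.lo.ku.da.gag.te:.gab.

2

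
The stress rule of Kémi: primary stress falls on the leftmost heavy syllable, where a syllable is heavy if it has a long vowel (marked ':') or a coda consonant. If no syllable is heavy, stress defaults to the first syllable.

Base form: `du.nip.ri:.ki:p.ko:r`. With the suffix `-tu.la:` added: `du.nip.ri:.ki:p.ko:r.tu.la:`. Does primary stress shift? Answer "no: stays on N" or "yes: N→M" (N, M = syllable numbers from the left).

Base `du.nip.ri:.ki:p.ko:r` (5 syllables):
  Weights: 1 du L, 2 nip H, 3 ri: H, 4 ki:p H, 5 ko:r H.
  Heavy syllables in the domain: 2, 3, 4, 5. The leftmost is syllable 2 (nip).
  → primary stress on syllable 2.
Suffixed `du.nip.ri:.ki:p.ko:r.tu.la:` (7 syllables):
  Weights: 1 du L, 2 nip H, 3 ri: H, 4 ki:p H, 5 ko:r H, 6 tu L, 7 la: H.
  Heavy syllables in the domain: 2, 3, 4, 5, 7. The leftmost is syllable 2 (nip).
  → primary stress on syllable 2.

no: stays on 2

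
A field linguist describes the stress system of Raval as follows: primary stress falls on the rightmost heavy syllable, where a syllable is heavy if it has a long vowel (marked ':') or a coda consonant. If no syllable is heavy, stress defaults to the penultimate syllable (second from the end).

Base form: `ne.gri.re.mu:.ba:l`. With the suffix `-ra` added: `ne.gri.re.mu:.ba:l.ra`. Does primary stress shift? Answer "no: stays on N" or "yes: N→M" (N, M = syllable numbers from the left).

Base `ne.gri.re.mu:.ba:l` (5 syllables):
  Weights: 1 ne L, 2 gri L, 3 re L, 4 mu: H, 5 ba:l H.
  Heavy syllables in the domain: 4, 5. The rightmost is syllable 5 (ba:l).
  → primary stress on syllable 5.
Suffixed `ne.gri.re.mu:.ba:l.ra` (6 syllables):
  Weights: 1 ne L, 2 gri L, 3 re L, 4 mu: H, 5 ba:l H, 6 ra L.
  Heavy syllables in the domain: 4, 5. The rightmost is syllable 5 (ba:l).
  → primary stress on syllable 5.

no: stays on 5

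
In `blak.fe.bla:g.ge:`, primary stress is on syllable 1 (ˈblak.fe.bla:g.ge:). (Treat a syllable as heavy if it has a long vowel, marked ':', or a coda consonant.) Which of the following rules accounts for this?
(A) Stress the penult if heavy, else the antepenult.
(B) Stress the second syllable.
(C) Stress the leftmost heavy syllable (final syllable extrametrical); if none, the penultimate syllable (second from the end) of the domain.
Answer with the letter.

Rule A → syllable 3 (observed: 1).
Rule B → syllable 2 (observed: 1).
Rule C → syllable 1 ✓.

C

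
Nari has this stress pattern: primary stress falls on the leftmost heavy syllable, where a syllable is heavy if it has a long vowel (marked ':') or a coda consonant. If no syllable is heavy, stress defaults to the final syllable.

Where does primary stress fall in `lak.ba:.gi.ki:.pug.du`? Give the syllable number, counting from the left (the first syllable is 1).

1

Weights: 1 lak H, 2 ba: H, 3 gi L, 4 ki: H, 5 pug H, 6 du L.
Heavy syllables in the domain: 1, 2, 4, 5. The leftmost is syllable 1 (lak).
Primary stress: syllable 1 → ˈlak.ba:.gi.ki:.pug.du.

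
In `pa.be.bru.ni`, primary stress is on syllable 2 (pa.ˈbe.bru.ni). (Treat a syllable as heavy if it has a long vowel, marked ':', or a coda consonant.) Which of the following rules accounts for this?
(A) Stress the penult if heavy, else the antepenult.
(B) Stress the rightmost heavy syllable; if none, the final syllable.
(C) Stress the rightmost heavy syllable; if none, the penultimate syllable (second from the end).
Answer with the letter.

Rule A → syllable 2 ✓.
Rule B → syllable 4 (observed: 2).
Rule C → syllable 3 (observed: 2).

A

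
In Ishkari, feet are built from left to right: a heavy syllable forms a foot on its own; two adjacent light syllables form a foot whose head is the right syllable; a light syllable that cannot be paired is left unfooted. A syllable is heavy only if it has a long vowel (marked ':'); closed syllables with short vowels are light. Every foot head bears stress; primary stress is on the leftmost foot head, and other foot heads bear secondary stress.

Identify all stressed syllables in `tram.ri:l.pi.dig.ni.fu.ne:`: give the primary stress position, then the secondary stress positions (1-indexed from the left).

primary 2, secondary 4, 6, 7

Weights: 1 tram L, 2 ri:l H, 3 pi L, 4 dig L, 5 ni L, 6 fu L, 7 ne: H.
Parse left to right (heavy = foot alone; LL = one foot; stranded L unfooted): tram (ˈri:l) (pi.ˈdig) (ni.ˈfu) (ˈne:).
Foot heads: 2, 4, 6, 7.
Primary stress on the leftmost head = syllable 2.
Secondary stress on 4, 6, 7: tram.ˈri:l.pi.ˌdig.ni.ˌfu.ˌne:.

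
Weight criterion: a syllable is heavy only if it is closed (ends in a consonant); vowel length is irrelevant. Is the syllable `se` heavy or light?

light

`se`: short vowel, open (no coda). Open (no coda) → light.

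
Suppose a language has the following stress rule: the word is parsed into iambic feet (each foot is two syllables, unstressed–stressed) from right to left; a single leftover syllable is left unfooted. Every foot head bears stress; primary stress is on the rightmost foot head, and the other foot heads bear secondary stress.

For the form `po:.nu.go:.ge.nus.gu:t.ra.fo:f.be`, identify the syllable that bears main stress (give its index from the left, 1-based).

9

Parse right to left into iambic (σˈσ) feet: po: (nu.ˈgo:) (ge.ˈnus) (gu:t.ˈra) (fo:f.ˈbe). Syllable 1 is left unfooted.
Foot heads (stressed positions): 3, 5, 7, 9.
End Rule Rightmost: primary stress on the rightmost head = syllable 9.
Primary stress: syllable 9 → po:.nu.go:.ge.nus.gu:t.ra.fo:f.ˈbe.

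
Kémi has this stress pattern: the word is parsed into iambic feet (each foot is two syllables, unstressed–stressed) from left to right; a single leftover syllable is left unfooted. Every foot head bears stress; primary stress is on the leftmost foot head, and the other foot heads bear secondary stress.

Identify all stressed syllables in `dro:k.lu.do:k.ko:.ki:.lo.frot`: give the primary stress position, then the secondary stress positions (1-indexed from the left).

Parse left to right into iambic (σˈσ) feet: (dro:k.ˈlu) (do:k.ˈko:) (ki:.ˈlo) frot. Syllable 7 is left unfooted.
Foot heads (stressed positions): 2, 4, 6.
End Rule Leftmost: primary stress on the leftmost head = syllable 2.
Secondary stress on 4, 6: dro:k.ˈlu.do:k.ˌko:.ki:.ˌlo.frot.

primary 2, secondary 4, 6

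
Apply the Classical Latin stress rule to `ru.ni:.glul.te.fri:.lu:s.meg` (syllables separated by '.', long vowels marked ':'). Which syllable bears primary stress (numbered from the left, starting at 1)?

Classical Latin: stress the penult if heavy (long vowel or closed), else the antepenult.
Weights: 5 fri: H, 6 lu:s H, 7 meg H.
The penult (syllable 6, lu:s) is heavy, so it takes stress.
Stress on syllable 6: ru.ni:.glul.te.fri:.ˈlu:s.meg.

6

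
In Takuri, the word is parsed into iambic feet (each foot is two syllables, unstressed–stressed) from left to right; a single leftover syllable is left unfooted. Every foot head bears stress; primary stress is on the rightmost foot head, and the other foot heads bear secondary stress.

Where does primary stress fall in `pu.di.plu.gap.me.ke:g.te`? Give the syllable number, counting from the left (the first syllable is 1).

Parse left to right into iambic (σˈσ) feet: (pu.ˈdi) (plu.ˈgap) (me.ˈke:g) te. Syllable 7 is left unfooted.
Foot heads (stressed positions): 2, 4, 6.
End Rule Rightmost: primary stress on the rightmost head = syllable 6.
Primary stress: syllable 6 → pu.di.plu.gap.me.ˈke:g.te.

6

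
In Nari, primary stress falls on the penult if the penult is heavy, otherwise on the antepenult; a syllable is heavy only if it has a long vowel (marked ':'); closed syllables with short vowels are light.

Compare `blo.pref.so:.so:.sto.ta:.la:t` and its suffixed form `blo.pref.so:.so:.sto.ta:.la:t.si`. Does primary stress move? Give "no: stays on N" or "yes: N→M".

Base `blo.pref.so:.so:.sto.ta:.la:t` (7 syllables):
  Weights: 5 sto L, 6 ta: H, 7 la:t H.
  The penult (syllable 6, ta:) is heavy, so it takes stress.
  → primary stress on syllable 6.
Suffixed `blo.pref.so:.so:.sto.ta:.la:t.si` (8 syllables):
  Weights: 6 ta: H, 7 la:t H, 8 si L.
  The penult (syllable 7, la:t) is heavy, so it takes stress.
  → primary stress on syllable 7.

yes: 6→7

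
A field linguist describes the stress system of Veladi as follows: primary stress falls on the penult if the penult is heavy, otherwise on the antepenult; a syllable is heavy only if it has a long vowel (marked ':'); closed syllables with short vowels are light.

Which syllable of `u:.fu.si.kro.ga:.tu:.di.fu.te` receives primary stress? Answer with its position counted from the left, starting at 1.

Weights: 7 di L, 8 fu L, 9 te L.
The penult (syllable 8, fu) is light, so stress falls on the antepenult (syllable 7, di).
Primary stress: syllable 7 → u:.fu.si.kro.ga:.tu:.ˈdi.fu.te.

7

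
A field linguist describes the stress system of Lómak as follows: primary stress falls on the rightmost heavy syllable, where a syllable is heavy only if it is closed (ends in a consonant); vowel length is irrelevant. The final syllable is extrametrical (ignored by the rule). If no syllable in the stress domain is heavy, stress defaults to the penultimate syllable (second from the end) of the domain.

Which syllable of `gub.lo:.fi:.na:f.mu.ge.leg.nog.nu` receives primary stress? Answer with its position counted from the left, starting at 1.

The final syllable (9, nu) is extrametrical; the stress domain is syllables 1–8.
Weights: 1 gub H, 2 lo: L, 3 fi: L, 4 na:f H, 5 mu L, 6 ge L, 7 leg H, 8 nog H.
Heavy syllables in the domain: 1, 4, 7, 8. The rightmost is syllable 8 (nog).
Primary stress: syllable 8 → gub.lo:.fi:.na:f.mu.ge.leg.ˈnog.nu.

8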